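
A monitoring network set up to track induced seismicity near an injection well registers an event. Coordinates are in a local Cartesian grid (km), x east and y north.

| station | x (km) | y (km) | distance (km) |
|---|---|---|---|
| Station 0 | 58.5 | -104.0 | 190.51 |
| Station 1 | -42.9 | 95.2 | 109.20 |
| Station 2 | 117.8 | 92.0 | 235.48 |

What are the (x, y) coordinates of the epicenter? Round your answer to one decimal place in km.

Circle about each station: (x − 58.5)² + (y + 104.0)² = 190.51²; (x + 42.9)² + (y − 95.2)² = 109.20²; (x − 117.8)² + (y − 92.0)² = 235.48².
Subtracting the Station 0 equation from the Station 1 and Station 2 equations removes the quadratic terms:
-202.8 x + 398.4 y = 21034.62
118.6 x + 392.0 y = -11054.18
Solving the 2×2 system: x ≈ -99.8, y ≈ 2.0 km.

(-99.8, 2.0)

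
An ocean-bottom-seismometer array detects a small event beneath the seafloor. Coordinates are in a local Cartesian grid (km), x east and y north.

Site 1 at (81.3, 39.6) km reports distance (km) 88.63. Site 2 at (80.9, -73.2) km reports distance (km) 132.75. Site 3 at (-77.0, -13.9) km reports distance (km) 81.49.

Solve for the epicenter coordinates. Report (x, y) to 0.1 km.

-6.4 km east, 26.8 km north

Circle about each station: (x − 81.3)² + (y − 39.6)² = 88.63²; (x − 80.9)² + (y + 73.2)² = 132.75²; (x + 77.0)² + (y + 13.9)² = 81.49².
Subtracting the Site 1 equation from the Site 2 and Site 3 equations removes the quadratic terms:
-0.8 x − 225.6 y = -6042.09
-316.6 x − 107.0 y = -840.98
Solving the 2×2 system: x ≈ -6.4, y ≈ 26.8 km.
Check against Site 1 (with the unrounded x, y): √((x − 81.3)²+(y − 39.6)²) = 88.63 ≈ 88.63 km. ✓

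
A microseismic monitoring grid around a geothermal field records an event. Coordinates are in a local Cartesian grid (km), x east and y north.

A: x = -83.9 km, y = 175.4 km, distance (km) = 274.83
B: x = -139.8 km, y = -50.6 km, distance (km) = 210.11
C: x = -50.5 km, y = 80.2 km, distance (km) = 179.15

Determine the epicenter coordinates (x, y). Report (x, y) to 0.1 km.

Circle about each station: (x + 83.9)² + (y − 175.4)² = 274.83²; (x + 139.8)² + (y + 50.6)² = 210.11²; (x + 50.5)² + (y − 80.2)² = 179.15².
Subtracting the A equation from the B and C equations removes the quadratic terms:
-111.8 x − 452.0 y = 15685.35
66.8 x − 190.4 y = 14614.73
Solving the 2×2 system: x ≈ 70.3, y ≈ -52.1 km.
Check against A (with the unrounded x, y): √((x + 83.9)²+(y − 175.4)²) = 274.83 ≈ 274.83 km. ✓

x ≈ 70.3 km, y ≈ -52.1 km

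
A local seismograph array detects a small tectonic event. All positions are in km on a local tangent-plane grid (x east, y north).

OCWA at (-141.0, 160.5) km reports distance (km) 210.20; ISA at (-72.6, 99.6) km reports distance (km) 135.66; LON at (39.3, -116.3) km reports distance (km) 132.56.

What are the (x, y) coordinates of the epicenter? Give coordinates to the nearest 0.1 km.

Circle about each station: (x + 141.0)² + (y − 160.5)² = 210.20²; (x + 72.6)² + (y − 99.6)² = 135.66²; (x − 39.3)² + (y + 116.3)² = 132.56².
Subtracting pairs of circle equations eliminates x²+y² and gives linear equations (the radical axes):
136.8 x − 121.8 y = -4669.93
360.6 x − 553.6 y = -3959.18
Solving the 2×2 system: x ≈ -66.1, y ≈ -35.9 km.

x ≈ -66.1 km, y ≈ -35.9 km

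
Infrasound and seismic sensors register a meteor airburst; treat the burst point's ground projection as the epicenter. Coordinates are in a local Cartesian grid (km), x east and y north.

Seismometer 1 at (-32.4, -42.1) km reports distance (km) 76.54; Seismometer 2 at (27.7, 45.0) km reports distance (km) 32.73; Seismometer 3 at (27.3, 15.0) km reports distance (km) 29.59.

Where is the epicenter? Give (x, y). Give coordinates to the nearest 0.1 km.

Circle about each station: (x + 32.4)² + (y + 42.1)² = 76.54²; (x − 27.7)² + (y − 45.0)² = 32.73²; (x − 27.3)² + (y − 15.0)² = 29.59².
Subtracting the Seismometer 1 equation from the Seismometer 2 and Seismometer 3 equations removes the quadratic terms:
120.2 x + 174.2 y = 4757.24
119.4 x + 114.2 y = 3130.92
Solving the 2×2 system: x ≈ 0.3, y ≈ 27.1 km.
Check against Seismometer 1 (with the unrounded x, y): √((x + 32.4)²+(y + 42.1)²) = 76.54 ≈ 76.54 km. ✓

0.3 km east, 27.1 km north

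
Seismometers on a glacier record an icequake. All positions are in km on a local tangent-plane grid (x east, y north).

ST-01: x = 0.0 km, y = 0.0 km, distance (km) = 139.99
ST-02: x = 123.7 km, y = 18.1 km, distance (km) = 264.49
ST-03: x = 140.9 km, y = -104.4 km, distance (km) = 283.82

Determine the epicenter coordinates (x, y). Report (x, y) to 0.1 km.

x ≈ -134.9 km, y ≈ -37.4 km

Circle about each station: x² + y² = 139.99²; (x − 123.7)² + (y − 18.1)² = 264.49²; (x − 140.9)² + (y + 104.4)² = 283.82².
Subtracting pairs of circle equations eliminates x²+y² and gives linear equations (the radical axes):
247.4 x + 36.2 y = -34728.46
281.8 x − 208.8 y = -30204.42
Solving the 2×2 system: x ≈ -134.9, y ≈ -37.4 km.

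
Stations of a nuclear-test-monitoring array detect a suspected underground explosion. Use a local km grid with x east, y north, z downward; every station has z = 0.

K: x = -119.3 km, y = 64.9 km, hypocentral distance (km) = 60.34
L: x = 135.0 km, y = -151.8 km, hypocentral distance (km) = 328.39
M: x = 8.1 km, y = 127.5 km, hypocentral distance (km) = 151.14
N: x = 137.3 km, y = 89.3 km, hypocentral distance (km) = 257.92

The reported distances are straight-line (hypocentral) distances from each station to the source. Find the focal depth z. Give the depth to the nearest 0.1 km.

Each station gives a sphere (x−x_i)² + (y−y_i)² + z² = d_i² (stations at z=0).
Subtracting the K sphere from L and M: z² cancels, leaving linear equations in x and y:
508.6 x − 433.4 y = -81375.34
254.8 x + 125.2 y = -21325.02
Solving: x ≈ -111.601, y ≈ 56.796 km (keep extra digits for the depth step; rounded: -111.6, 56.8).
Then from the K sphere: z² = 60.34² − (x + 119.3)² − (y − 64.9)² with x = -111.601, y = 56.796, so z ≈ 59.296 ≈ 59.3 km.

z ≈ 59.3 km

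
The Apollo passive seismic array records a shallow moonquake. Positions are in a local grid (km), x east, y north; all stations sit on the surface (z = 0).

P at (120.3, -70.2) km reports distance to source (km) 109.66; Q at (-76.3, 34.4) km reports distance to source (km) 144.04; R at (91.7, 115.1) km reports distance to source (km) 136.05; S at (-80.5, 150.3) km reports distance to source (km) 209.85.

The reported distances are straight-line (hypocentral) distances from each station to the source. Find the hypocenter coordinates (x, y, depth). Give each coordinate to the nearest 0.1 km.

Each station gives a sphere (x−x_i)² + (y−y_i)² + z² = d_i² (stations at z=0).
Subtracting the P sphere from Q and R: z² cancels, leaving linear equations in x and y:
-393.2 x + 209.2 y = -21117.29
-57.2 x + 370.6 y = -4227.52
Solving: x ≈ 51.899, y ≈ -3.397 km (keep extra digits for the depth step; rounded: 51.9, -3.4).
Then from the P sphere: z² = 109.66² − (x − 120.3)² − (y + 70.2)² with x = 51.899, y = -3.397, so z ≈ 53.703 ≈ 53.7 km.
Check against S (with the unrounded solution): distance 209.85 ≈ 209.85 km. ✓

(51.9, -3.4, 53.7)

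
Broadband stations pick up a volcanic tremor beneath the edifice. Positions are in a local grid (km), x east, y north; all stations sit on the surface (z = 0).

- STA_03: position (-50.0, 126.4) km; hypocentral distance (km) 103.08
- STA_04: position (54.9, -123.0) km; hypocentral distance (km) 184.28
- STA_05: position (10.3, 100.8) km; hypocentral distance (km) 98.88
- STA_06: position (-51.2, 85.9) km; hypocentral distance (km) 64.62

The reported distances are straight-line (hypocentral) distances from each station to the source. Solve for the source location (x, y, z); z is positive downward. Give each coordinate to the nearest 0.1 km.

(-49.8, 26.5, 25.4)

Each station gives a sphere (x−x_i)² + (y−y_i)² + z² = d_i² (stations at z=0).
Subtracting the STA_03 sphere from STA_04 and STA_05: z² cancels, leaving linear equations in x and y:
209.8 x − 498.8 y = -23667.58
120.6 x − 51.2 y = -7362.00
Solving: x ≈ -49.792, y ≈ 26.506 km (keep extra digits for the depth step; rounded: -49.8, 26.5).
Then from the STA_03 sphere: z² = 103.08² − (x + 50.0)² − (y − 126.4)² with x = -49.792, y = 26.506, so z ≈ 25.429 ≈ 25.4 km.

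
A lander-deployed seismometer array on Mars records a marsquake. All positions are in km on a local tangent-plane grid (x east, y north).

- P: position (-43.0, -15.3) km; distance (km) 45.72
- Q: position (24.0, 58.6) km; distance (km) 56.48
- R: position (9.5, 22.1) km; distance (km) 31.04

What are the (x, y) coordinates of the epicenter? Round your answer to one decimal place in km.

Circle about each station: (x + 43.0)² + (y + 15.3)² = 45.72²; (x − 24.0)² + (y − 58.6)² = 56.48²; (x − 9.5)² + (y − 22.1)² = 31.04².
Subtracting the P equation from the Q and R equations removes the quadratic terms:
134.0 x + 147.8 y = 827.20
105.0 x + 74.8 y = -377.59
Solving the 2×2 system: x ≈ -21.4, y ≈ 25.0 km.

(-21.4, 25.0)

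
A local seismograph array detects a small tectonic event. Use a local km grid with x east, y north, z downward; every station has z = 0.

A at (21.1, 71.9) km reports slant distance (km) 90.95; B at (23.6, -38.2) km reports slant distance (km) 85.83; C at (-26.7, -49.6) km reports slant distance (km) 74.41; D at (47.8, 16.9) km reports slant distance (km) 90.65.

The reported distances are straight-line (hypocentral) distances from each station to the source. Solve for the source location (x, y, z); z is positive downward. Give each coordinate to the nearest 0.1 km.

(-32.3, 11.5, 42.1)

Each station gives a sphere (x−x_i)² + (y−y_i)² + z² = d_i² (stations at z=0).
Subtracting the A sphere from B and C: z² cancels, leaving linear equations in x and y:
5.0 x − 220.2 y = -2693.51
-95.6 x − 243.0 y = 293.28
Solving: x ≈ -32.296, y ≈ 11.499 km (keep extra digits for the depth step; rounded: -32.3, 11.5).
Then from the A sphere: z² = 90.95² − (x − 21.1)² − (y − 71.9)² with x = -32.296, y = 11.499, so z ≈ 42.101 ≈ 42.1 km.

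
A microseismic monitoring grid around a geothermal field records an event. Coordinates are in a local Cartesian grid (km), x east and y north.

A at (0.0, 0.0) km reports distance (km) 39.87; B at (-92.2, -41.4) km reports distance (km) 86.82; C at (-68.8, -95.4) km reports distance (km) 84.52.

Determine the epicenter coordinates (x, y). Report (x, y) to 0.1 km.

-5.4 km east, -39.5 km north

Circle about each station: x² + y² = 39.87²; (x + 92.2)² + (y + 41.4)² = 86.82²; (x + 68.8)² + (y + 95.4)² = 84.52².
Subtracting the A equation from the B and C equations removes the quadratic terms:
-184.4 x − 82.8 y = 4266.70
-137.6 x − 190.8 y = 8280.59
Solving the 2×2 system: x ≈ -5.4, y ≈ -39.5 km.
Check against A (with the unrounded x, y): √(x²+y²) = 39.87 ≈ 39.87 km. ✓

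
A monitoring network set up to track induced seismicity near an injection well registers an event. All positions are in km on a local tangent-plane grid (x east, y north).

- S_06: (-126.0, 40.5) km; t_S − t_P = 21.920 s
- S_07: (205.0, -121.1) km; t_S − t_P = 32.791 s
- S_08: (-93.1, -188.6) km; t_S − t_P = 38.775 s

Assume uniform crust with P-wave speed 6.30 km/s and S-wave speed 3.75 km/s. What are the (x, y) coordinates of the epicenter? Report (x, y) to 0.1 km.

Distance from S−P lag: d = Δt · v_P v_S / (v_P − v_S) = Δt · (6.30·3.75)/(6.30−3.75) ≈ 9.2647·Δt.
So d_S_06 = 203.08, d_S_07 = 303.80, d_S_08 = 359.24 km.
Circle about each station: (x + 126.0)² + (y − 40.5)² = 203.08²; (x − 205.0)² + (y + 121.1)² = 303.80²; (x + 93.1)² + (y + 188.6)² = 359.24².
Subtracting the S_06 equation from the S_07 and S_08 equations removes the quadratic terms:
662.0 x − 323.2 y = -11878.99
65.8 x − 458.2 y = -61090.57
Solving the 2×2 system: x ≈ 50.7, y ≈ 140.6 km.
Check against S_06 (with the unrounded x, y): √((x + 126.0)²+(y − 40.5)²) = 203.09 ≈ 203.08 km. ✓

x ≈ 50.7 km, y ≈ 140.6 km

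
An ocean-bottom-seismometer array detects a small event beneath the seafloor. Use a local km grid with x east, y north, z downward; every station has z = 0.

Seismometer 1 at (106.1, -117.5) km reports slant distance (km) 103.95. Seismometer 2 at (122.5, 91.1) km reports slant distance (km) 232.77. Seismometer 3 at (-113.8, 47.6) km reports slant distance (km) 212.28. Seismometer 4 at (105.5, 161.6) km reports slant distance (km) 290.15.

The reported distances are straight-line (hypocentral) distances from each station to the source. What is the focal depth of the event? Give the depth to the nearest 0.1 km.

54.6 km

Each station gives a sphere (x−x_i)² + (y−y_i)² + z² = d_i² (stations at z=0).
Subtracting the Seismometer 1 sphere from Seismometer 2 and Seismometer 3: z² cancels, leaving linear equations in x and y:
32.8 x + 417.2 y = -45134.27
-439.8 x + 330.2 y = -44104.46
Solving: x ≈ 17.997, y ≈ -109.599 km (keep extra digits for the depth step; rounded: 18.0, -109.6).
Then from the Seismometer 1 sphere: z² = 103.95² − (x − 106.1)² − (y + 117.5)² with x = 17.997, y = -109.599, so z ≈ 54.599 ≈ 54.6 km.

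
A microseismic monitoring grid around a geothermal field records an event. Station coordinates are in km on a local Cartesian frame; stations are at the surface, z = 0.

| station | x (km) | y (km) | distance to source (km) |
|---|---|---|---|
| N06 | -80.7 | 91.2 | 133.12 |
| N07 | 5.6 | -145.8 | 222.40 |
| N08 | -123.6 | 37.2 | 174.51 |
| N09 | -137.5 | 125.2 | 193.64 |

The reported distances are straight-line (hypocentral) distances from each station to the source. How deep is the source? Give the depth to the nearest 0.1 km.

Each station gives a sphere (x−x_i)² + (y−y_i)² + z² = d_i² (stations at z=0).
Subtracting the N06 sphere from N07 and N08: z² cancels, leaving linear equations in x and y:
172.6 x − 474.0 y = -25281.76
-85.8 x − 108.0 y = -10901.94
Solving: x ≈ 41.091, y ≈ 68.300 km (keep extra digits for the depth step; rounded: 41.1, 68.3).
Then from the N06 sphere: z² = 133.12² − (x + 80.7)² − (y − 91.2)² with x = 41.091, y = 68.300, so z ≈ 48.616 ≈ 48.6 km.

48.6 km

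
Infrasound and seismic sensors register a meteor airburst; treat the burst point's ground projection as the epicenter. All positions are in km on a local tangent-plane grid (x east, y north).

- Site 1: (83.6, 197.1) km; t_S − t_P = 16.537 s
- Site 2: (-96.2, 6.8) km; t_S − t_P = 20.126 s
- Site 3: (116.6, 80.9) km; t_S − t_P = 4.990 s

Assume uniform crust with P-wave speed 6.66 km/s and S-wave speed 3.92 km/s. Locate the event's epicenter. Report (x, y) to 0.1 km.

x ≈ 92.7 km, y ≈ 39.8 km

Distance from S−P lag: d = Δt · v_P v_S / (v_P − v_S) = Δt · (6.66·3.92)/(6.66−3.92) ≈ 9.5282·Δt.
So d_Site 1 = 157.57, d_Site 2 = 191.76, d_Site 3 = 47.55 km.
Circle about each station: (x − 83.6)² + (y − 197.1)² = 157.57²; (x + 96.2)² + (y − 6.8)² = 191.76²; (x − 116.6)² + (y − 80.9)² = 47.55².
Subtracting the Site 1 equation from the Site 2 and Site 3 equations removes the quadratic terms:
-359.6 x − 380.6 y = -48480.28
66.0 x − 232.4 y = -3129.70
Solving the 2×2 system: x ≈ 92.7, y ≈ 39.8 km.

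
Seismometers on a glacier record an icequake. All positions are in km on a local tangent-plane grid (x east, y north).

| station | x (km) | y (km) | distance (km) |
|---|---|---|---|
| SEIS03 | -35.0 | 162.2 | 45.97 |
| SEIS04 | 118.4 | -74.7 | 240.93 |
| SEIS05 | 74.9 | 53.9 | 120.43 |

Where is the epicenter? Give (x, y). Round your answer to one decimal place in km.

Circle about each station: (x + 35.0)² + (y − 162.2)² = 45.97²; (x − 118.4)² + (y + 74.7)² = 240.93²; (x − 74.9)² + (y − 53.9)² = 120.43².
Subtracting the SEIS03 equation from the SEIS04 and SEIS05 equations removes the quadratic terms:
306.8 x − 473.8 y = -63869.21
219.8 x − 216.6 y = -31408.76
Solving the 2×2 system: x ≈ -27.8, y ≈ 116.8 km.
Check against SEIS03 (with the unrounded x, y): √((x + 35.0)²+(y − 162.2)²) = 45.96 ≈ 45.97 km. ✓

(-27.8, 116.8)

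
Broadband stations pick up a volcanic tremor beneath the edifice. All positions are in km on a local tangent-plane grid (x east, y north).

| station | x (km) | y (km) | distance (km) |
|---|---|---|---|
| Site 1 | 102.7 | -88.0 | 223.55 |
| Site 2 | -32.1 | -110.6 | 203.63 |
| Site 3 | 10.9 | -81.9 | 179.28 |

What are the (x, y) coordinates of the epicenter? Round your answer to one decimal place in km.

(-28.5, 93.0)

Circle about each station: (x − 102.7)² + (y + 88.0)² = 223.55²; (x + 32.1)² + (y + 110.6)² = 203.63²; (x − 10.9)² + (y + 81.9)² = 179.28².
Subtracting pairs of circle equations eliminates x²+y² and gives linear equations (the radical axes):
-269.6 x − 45.2 y = 3480.91
-183.6 x + 12.2 y = 6368.41
Solving the 2×2 system: x ≈ -28.5, y ≈ 93.0 km.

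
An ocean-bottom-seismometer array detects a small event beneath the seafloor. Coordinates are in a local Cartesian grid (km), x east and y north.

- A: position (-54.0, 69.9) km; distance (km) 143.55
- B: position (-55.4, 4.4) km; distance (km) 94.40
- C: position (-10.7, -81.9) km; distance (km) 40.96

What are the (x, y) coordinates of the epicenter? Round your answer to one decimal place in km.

Circle about each station: (x + 54.0)² + (y − 69.9)² = 143.55²; (x + 55.4)² + (y − 4.4)² = 94.40²; (x + 10.7)² + (y + 81.9)² = 40.96².
Subtracting the A equation from the B and C equations removes the quadratic terms:
-2.8 x − 131.0 y = 6981.75
86.6 x − 303.6 y = 17948.97
Solving the 2×2 system: x ≈ 19.0, y ≈ -53.7 km.

(19.0, -53.7)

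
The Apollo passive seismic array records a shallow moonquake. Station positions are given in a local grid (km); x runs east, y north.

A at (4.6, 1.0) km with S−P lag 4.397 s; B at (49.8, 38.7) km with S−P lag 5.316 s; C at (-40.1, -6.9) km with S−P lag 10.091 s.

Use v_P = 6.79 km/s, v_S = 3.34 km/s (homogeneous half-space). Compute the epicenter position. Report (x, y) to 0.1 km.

(16.8, 27.2)

Distance from S−P lag: d = Δt · v_P v_S / (v_P − v_S) = Δt · (6.79·3.34)/(6.79−3.34) ≈ 6.5735·Δt.
So d_A = 28.90, d_B = 34.94, d_C = 66.33 km.
Circle about each station: (x − 4.6)² + (y − 1.0)² = 28.90²; (x − 49.8)² + (y − 38.7)² = 34.94²; (x + 40.1)² + (y + 6.9)² = 66.33².
Subtracting the A equation from the B and C equations removes the quadratic terms:
90.4 x + 75.4 y = 3569.98
-89.4 x − 15.8 y = -1931.00
Solving the 2×2 system: x ≈ 16.8, y ≈ 27.2 km.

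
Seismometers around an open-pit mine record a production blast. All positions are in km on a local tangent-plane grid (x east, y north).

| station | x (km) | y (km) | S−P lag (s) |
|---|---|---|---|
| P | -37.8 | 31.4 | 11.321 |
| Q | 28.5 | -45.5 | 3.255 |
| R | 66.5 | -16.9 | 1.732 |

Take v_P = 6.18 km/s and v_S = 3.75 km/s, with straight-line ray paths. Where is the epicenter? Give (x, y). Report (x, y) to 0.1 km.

Distance from S−P lag: d = Δt · v_P v_S / (v_P − v_S) = Δt · (6.18·3.75)/(6.18−3.75) ≈ 9.5370·Δt.
So d_P = 107.97, d_Q = 31.04, d_R = 16.52 km.
Circle about each station: (x + 37.8)² + (y − 31.4)² = 107.97²; (x − 28.5)² + (y + 45.5)² = 31.04²; (x − 66.5)² + (y + 16.9)² = 16.52².
Subtracting pairs of circle equations eliminates x²+y² and gives linear equations (the radical axes):
132.6 x − 153.8 y = 11161.74
208.6 x − 96.6 y = 13677.67
Solving the 2×2 system: x ≈ 53.2, y ≈ -26.7 km.

x ≈ 53.2 km, y ≈ -26.7 km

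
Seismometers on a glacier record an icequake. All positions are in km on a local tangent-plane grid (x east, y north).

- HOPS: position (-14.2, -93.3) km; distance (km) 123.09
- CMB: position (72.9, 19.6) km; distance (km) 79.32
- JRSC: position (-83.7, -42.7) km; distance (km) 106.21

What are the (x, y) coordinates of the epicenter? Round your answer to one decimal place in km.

x ≈ -5.8 km, y ≈ 29.5 km

Circle about each station: (x + 14.2)² + (y + 93.3)² = 123.09²; (x − 72.9)² + (y − 19.6)² = 79.32²; (x + 83.7)² + (y + 42.7)² = 106.21².
Subtracting pairs of circle equations eliminates x²+y² and gives linear equations (the radical axes):
174.2 x + 225.8 y = 5651.53
-139.0 x + 101.2 y = 3793.03
Solving the 2×2 system: x ≈ -5.8, y ≈ 29.5 km.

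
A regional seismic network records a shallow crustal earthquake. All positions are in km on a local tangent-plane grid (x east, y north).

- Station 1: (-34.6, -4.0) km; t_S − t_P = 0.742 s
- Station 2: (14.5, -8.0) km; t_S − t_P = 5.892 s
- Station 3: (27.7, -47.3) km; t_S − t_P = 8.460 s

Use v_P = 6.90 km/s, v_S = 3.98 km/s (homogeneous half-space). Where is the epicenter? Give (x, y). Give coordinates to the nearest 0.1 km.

Distance from S−P lag: d = Δt · v_P v_S / (v_P − v_S) = Δt · (6.90·3.98)/(6.90−3.98) ≈ 9.4048·Δt.
So d_Station 1 = 6.98, d_Station 2 = 55.41, d_Station 3 = 79.56 km.
Circle about each station: (x + 34.6)² + (y + 4.0)² = 6.98²; (x − 14.5)² + (y + 8.0)² = 55.41²; (x − 27.7)² + (y + 47.3)² = 79.56².
Subtracting the Station 1 equation from the Station 2 and Station 3 equations removes the quadratic terms:
98.2 x − 8.0 y = -3960.46
124.6 x − 86.6 y = -4489.65
Solving the 2×2 system: x ≈ -40.9, y ≈ -7.0 km.

x ≈ -40.9 km, y ≈ -7.0 km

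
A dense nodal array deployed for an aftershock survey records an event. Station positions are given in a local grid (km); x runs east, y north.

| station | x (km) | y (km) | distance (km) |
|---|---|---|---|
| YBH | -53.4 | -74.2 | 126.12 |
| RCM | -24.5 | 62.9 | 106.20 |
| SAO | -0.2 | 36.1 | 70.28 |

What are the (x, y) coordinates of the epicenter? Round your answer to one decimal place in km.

x ≈ 54.2 km, y ≈ -8.4 km

Circle about each station: (x + 53.4)² + (y + 74.2)² = 126.12²; (x + 24.5)² + (y − 62.9)² = 106.20²; (x + 0.2)² + (y − 36.1)² = 70.28².
Subtracting the YBH equation from the RCM and SAO equations removes the quadratic terms:
57.8 x + 274.2 y = 827.27
106.4 x + 220.6 y = 3913.03
Solving the 2×2 system: x ≈ 54.2, y ≈ -8.4 km.
Check against YBH (with the unrounded x, y): √((x + 53.4)²+(y + 74.2)²) = 126.13 ≈ 126.12 km. ✓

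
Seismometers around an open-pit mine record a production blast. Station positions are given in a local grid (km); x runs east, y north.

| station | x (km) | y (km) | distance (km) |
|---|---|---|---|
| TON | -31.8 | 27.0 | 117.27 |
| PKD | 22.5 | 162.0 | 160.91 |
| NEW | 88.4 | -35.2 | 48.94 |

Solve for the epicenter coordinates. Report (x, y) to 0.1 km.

x ≈ 84.7 km, y ≈ 13.6 km

Circle about each station: (x + 31.8)² + (y − 27.0)² = 117.27²; (x − 22.5)² + (y − 162.0)² = 160.91²; (x − 88.4)² + (y + 35.2)² = 48.94².
Subtracting pairs of circle equations eliminates x²+y² and gives linear equations (the radical axes):
108.6 x + 270.0 y = 12870.23
240.4 x − 124.4 y = 18670.49
Solving the 2×2 system: x ≈ 84.7, y ≈ 13.6 km.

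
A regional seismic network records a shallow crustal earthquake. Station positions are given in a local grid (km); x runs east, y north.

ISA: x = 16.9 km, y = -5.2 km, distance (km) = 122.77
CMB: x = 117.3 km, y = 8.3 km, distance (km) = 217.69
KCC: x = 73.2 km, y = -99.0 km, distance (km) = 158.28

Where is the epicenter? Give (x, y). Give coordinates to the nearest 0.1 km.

Circle about each station: (x − 16.9)² + (y + 5.2)² = 122.77²; (x − 117.3)² + (y − 8.3)² = 217.69²; (x − 73.2)² + (y + 99.0)² = 158.28².
Subtracting pairs of circle equations eliminates x²+y² and gives linear equations (the radical axes):
200.8 x + 27.0 y = -18800.93
112.6 x − 187.6 y = 4866.50
Solving the 2×2 system: x ≈ -83.4, y ≈ -76.0 km.

-83.4 km east, -76.0 km north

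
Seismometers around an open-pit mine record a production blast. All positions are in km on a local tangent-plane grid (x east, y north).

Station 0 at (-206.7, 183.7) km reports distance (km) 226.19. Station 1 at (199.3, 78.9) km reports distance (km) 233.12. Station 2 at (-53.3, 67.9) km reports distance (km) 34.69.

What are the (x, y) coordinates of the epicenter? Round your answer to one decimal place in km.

Circle about each station: (x + 206.7)² + (y − 183.7)² = 226.19²; (x − 199.3)² + (y − 78.9)² = 233.12²; (x + 53.3)² + (y − 67.9)² = 34.69².
Subtracting the Station 0 equation from the Station 1 and Station 2 equations removes the quadratic terms:
812.0 x − 209.6 y = -33707.90
306.8 x − 231.6 y = -19060.76
Solving the 2×2 system: x ≈ -30.8, y ≈ 41.5 km.
Check against Station 0 (with the unrounded x, y): √((x + 206.7)²+(y − 183.7)²) = 226.19 ≈ 226.19 km. ✓

-30.8 km east, 41.5 km north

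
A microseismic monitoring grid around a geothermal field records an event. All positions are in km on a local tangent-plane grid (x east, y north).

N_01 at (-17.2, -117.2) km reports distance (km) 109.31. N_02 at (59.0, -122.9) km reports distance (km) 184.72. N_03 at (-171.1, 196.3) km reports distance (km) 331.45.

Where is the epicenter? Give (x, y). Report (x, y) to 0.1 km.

x ≈ -125.5 km, y ≈ -132.0 km

Circle about each station: (x + 17.2)² + (y + 117.2)² = 109.31²; (x − 59.0)² + (y + 122.9)² = 184.72²; (x + 171.1)² + (y − 196.3)² = 331.45².
Subtracting pairs of circle equations eliminates x²+y² and gives linear equations (the radical axes):
152.4 x − 11.4 y = -17619.07
-307.8 x + 627.0 y = -44133.21
Solving the 2×2 system: x ≈ -125.5, y ≈ -132.0 km.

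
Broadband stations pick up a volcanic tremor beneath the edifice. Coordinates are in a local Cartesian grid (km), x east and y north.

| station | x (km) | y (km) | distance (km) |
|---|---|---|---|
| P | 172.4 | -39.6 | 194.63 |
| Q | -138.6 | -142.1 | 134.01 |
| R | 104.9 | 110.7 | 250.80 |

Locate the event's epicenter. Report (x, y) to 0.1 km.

Circle about each station: (x − 172.4)² + (y + 39.6)² = 194.63²; (x + 138.6)² + (y + 142.1)² = 134.01²; (x − 104.9)² + (y − 110.7)² = 250.80².
Subtracting the P equation from the Q and R equations removes the quadratic terms:
-622.0 x − 205.0 y = 28034.61
-135.0 x + 300.6 y = -33051.22
Solving the 2×2 system: x ≈ -7.7, y ≈ -113.4 km.
Check against P (with the unrounded x, y): √((x − 172.4)²+(y + 39.6)²) = 194.63 ≈ 194.63 km. ✓

(-7.7, -113.4)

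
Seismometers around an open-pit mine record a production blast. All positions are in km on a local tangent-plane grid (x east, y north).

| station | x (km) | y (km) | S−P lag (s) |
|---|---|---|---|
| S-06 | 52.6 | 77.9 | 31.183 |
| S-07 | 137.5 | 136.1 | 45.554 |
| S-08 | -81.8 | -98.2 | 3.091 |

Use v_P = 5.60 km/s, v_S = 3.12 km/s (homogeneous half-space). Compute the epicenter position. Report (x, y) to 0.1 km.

x ≈ -97.2 km, y ≈ -82.8 km

Distance from S−P lag: d = Δt · v_P v_S / (v_P − v_S) = Δt · (5.60·3.12)/(5.60−3.12) ≈ 7.0452·Δt.
So d_S-06 = 219.69, d_S-07 = 320.94, d_S-08 = 21.78 km.
Circle about each station: (x − 52.6)² + (y − 77.9)² = 219.69²; (x − 137.5)² + (y − 136.1)² = 320.94²; (x + 81.8)² + (y + 98.2)² = 21.78².
Subtracting pairs of circle equations eliminates x²+y² and gives linear equations (the radical axes):
169.8 x + 116.4 y = -26144.50
-268.8 x − 352.2 y = 55288.64
Solving the 2×2 system: x ≈ -97.2, y ≈ -82.8 km.
Check against S-06 (with the unrounded x, y): √((x − 52.6)²+(y − 77.9)²) = 219.69 ≈ 219.69 km. ✓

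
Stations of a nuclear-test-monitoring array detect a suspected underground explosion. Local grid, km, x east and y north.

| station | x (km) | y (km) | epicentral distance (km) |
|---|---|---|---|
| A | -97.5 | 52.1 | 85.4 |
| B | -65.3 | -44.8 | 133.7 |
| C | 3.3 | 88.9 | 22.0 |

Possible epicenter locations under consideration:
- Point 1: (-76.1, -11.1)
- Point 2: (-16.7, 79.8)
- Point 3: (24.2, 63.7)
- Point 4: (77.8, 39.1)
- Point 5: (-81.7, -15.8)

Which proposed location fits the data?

Point 2

For each candidate, compare |candidate − station| to the reported distance:
Point 1: residuals A 18.7, B 98.3, C 105.7 → max 105.7 km
Point 2: residuals A 0.0, B 0.0, C 0.0 → max 0.0 km
Point 3: residuals A 36.9, B 7.0, C 10.7 → max 36.9 km
Point 4: residuals A 90.4, B 32.2, C 67.6 → max 90.4 km
Point 5: residuals A 15.7, B 100.4, C 112.9 → max 112.9 km
Only Point 2 has all residuals ≈ 0.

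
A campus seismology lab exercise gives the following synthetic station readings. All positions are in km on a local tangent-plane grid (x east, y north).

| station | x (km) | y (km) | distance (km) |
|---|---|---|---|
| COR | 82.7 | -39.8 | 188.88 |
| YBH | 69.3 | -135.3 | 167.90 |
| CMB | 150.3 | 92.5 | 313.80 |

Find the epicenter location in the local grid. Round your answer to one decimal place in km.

Circle about each station: (x − 82.7)² + (y + 39.8)² = 188.88²; (x − 69.3)² + (y + 135.3)² = 167.90²; (x − 150.3)² + (y − 92.5)² = 313.80².
Subtracting the COR equation from the YBH and CMB equations removes the quadratic terms:
-26.8 x − 191.0 y = 22170.49
135.2 x + 264.6 y = -40071.78
Solving the 2×2 system: x ≈ -95.4, y ≈ -102.7 km.

(-95.4, -102.7)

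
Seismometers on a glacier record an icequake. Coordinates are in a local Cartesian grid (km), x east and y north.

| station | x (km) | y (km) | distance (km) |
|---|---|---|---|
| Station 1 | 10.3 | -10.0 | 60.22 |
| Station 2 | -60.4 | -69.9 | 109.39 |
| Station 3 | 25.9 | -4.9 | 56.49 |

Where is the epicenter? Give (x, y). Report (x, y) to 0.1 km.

Circle about each station: (x − 10.3)² + (y + 10.0)² = 60.22²; (x + 60.4)² + (y + 69.9)² = 109.39²; (x − 25.9)² + (y + 4.9)² = 56.49².
Subtracting the Station 1 equation from the Station 2 and Station 3 equations removes the quadratic terms:
-141.4 x − 119.8 y = -11.64
31.2 x + 10.2 y = 924.06
Solving the 2×2 system: x ≈ 48.2, y ≈ -56.8 km.
Check against Station 1 (with the unrounded x, y): √((x − 10.3)²+(y + 10.0)²) = 60.18 ≈ 60.22 km. ✓

(48.2, -56.8)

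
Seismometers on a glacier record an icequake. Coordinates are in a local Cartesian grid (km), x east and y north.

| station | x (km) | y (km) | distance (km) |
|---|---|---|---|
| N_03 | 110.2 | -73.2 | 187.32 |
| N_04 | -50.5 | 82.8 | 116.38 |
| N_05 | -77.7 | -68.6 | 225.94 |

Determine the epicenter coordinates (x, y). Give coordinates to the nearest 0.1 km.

(63.1, 108.1)

Circle about each station: (x − 110.2)² + (y + 73.2)² = 187.32²; (x + 50.5)² + (y − 82.8)² = 116.38²; (x + 77.7)² + (y + 68.6)² = 225.94².
Subtracting the N_03 equation from the N_04 and N_05 equations removes the quadratic terms:
-321.4 x + 312.0 y = 13448.29
-375.8 x + 9.2 y = -22719.13
Solving the 2×2 system: x ≈ 63.1, y ≈ 108.1 km.
Check against N_03 (with the unrounded x, y): √((x − 110.2)²+(y + 73.2)²) = 187.32 ≈ 187.32 km. ✓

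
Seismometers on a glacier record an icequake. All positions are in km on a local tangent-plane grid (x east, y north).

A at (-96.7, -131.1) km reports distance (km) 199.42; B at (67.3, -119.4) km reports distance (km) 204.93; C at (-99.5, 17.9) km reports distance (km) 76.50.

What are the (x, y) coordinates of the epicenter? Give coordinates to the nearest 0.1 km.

Circle about each station: (x + 96.7)² + (y + 131.1)² = 199.42²; (x − 67.3)² + (y + 119.4)² = 204.93²; (x + 99.5)² + (y − 17.9)² = 76.50².
Subtracting the A equation from the B and C equations removes the quadratic terms:
328.0 x + 23.4 y = -9980.42
-5.6 x + 298.0 y = 17598.65
Solving the 2×2 system: x ≈ -34.6, y ≈ 58.4 km.
Check against A (with the unrounded x, y): √((x + 96.7)²+(y + 131.1)²) = 199.42 ≈ 199.42 km. ✓

(-34.6, 58.4)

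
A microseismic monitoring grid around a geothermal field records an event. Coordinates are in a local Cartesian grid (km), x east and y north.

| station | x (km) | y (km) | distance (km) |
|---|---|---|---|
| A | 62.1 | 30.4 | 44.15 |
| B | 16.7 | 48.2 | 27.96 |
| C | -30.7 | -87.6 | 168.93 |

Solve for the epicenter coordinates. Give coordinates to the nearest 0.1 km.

Circle about each station: (x − 62.1)² + (y − 30.4)² = 44.15²; (x − 16.7)² + (y − 48.2)² = 27.96²; (x + 30.7)² + (y + 87.6)² = 168.93².
Subtracting pairs of circle equations eliminates x²+y² and gives linear equations (the radical axes):
-90.8 x + 35.6 y = -1010.98
-185.6 x − 236.0 y = -22752.44
Solving the 2×2 system: x ≈ 37.4, y ≈ 67.0 km.

37.4 km east, 67.0 km north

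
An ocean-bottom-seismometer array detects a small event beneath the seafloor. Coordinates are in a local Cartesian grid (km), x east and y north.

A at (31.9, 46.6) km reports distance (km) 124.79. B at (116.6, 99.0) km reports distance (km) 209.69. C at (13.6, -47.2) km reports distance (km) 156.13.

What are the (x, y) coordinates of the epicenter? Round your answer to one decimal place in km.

(-90.9, 68.8)

Circle about each station: (x − 31.9)² + (y − 46.6)² = 124.79²; (x − 116.6)² + (y − 99.0)² = 209.69²; (x − 13.6)² + (y + 47.2)² = 156.13².
Subtracting pairs of circle equations eliminates x²+y² and gives linear equations (the radical axes):
169.4 x + 104.8 y = -8189.96
-36.6 x − 187.6 y = -9580.40
Solving the 2×2 system: x ≈ -90.9, y ≈ 68.8 km.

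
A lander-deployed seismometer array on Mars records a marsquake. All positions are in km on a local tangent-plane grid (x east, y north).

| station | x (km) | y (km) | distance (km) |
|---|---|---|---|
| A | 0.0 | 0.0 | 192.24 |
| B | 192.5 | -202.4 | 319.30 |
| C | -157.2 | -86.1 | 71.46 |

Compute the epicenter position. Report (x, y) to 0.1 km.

Circle about each station: x² + y² = 192.24²; (x − 192.5)² + (y + 202.4)² = 319.30²; (x + 157.2)² + (y + 86.1)² = 71.46².
Subtracting the A equation from the B and C equations removes the quadratic terms:
385.0 x − 404.8 y = 13025.74
-314.4 x − 172.2 y = 63974.74
Solving the 2×2 system: x ≈ -122.2, y ≈ -148.4 km.

x ≈ -122.2 km, y ≈ -148.4 km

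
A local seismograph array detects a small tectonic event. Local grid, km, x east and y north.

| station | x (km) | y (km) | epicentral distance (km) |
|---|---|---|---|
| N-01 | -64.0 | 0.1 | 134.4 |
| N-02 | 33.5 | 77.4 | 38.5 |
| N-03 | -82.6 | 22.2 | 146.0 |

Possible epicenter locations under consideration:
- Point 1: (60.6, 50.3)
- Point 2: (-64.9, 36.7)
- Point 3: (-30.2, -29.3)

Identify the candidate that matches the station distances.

For each candidate, compare |candidate − station| to the reported distance:
Point 1: residuals N-01 0.1, N-02 0.2, N-03 0.1 → max 0.2 km
Point 2: residuals N-01 97.8, N-02 68.0, N-03 123.1 → max 123.1 km
Point 3: residuals N-01 89.6, N-02 85.8, N-03 72.5 → max 89.6 km
Only Point 1 has all residuals ≈ 0.

Point 1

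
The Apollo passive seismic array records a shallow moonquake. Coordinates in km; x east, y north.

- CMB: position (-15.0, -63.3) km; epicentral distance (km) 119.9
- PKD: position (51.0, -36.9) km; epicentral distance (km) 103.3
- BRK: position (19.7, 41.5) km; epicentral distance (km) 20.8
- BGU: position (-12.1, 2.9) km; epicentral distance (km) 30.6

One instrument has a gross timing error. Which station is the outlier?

Solve using three stations at a time. Using CMB, PKD, BRK (subtract circle equations pairwise → linear system) gives (x, y) ≈ (4.0, 55.1).
Distances from that point to each station vs reported:
  CMB: calculated 119.9 vs reported 119.9 → residual 0.0 km
  PKD: calculated 103.3 vs reported 103.3 → residual 0.0 km
  BRK: calculated 20.8 vs reported 20.8 → residual 0.0 km
  BGU: calculated 54.6 vs reported 30.6 → residual 24.0 km
CMB, PKD, BRK are mutually consistent (residuals ≈ 0); BGU is off by 24.0 km.

BGU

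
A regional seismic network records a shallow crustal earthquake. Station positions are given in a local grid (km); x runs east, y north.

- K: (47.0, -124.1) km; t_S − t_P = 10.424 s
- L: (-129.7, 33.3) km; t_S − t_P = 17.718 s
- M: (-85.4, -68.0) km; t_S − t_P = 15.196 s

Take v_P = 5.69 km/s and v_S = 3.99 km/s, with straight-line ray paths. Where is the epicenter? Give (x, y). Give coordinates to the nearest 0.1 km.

Distance from S−P lag: d = Δt · v_P v_S / (v_P − v_S) = Δt · (5.69·3.99)/(5.69−3.99) ≈ 13.3548·Δt.
So d_K = 139.21, d_L = 236.62, d_M = 202.94 km.
Circle about each station: (x − 47.0)² + (y + 124.1)² = 139.21²; (x + 129.7)² + (y − 33.3)² = 236.62²; (x + 85.4)² + (y + 68.0)² = 202.94².
Subtracting the K equation from the L and M equations removes the quadratic terms:
-353.4 x + 314.8 y = -36288.43
-264.8 x + 112.2 y = -27497.87
Solving the 2×2 system: x ≈ 104.9, y ≈ 2.5 km.

(104.9, 2.5)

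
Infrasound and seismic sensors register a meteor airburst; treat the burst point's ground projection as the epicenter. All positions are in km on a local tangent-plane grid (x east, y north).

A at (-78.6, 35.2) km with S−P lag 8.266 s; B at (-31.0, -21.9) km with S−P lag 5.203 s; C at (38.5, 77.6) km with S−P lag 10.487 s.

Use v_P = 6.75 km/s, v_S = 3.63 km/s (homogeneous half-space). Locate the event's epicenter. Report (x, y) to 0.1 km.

(-16.5, 16.3)

Distance from S−P lag: d = Δt · v_P v_S / (v_P − v_S) = Δt · (6.75·3.63)/(6.75−3.63) ≈ 7.8534·Δt.
So d_A = 64.92, d_B = 40.86, d_C = 82.36 km.
Circle about each station: (x + 78.6)² + (y − 35.2)² = 64.92²; (x + 31.0)² + (y + 21.9)² = 40.86²; (x − 38.5)² + (y − 77.6)² = 82.36².
Subtracting pairs of circle equations eliminates x²+y² and gives linear equations (the radical axes):
95.2 x − 114.2 y = -3431.32
234.2 x + 84.8 y = -2481.55
Solving the 2×2 system: x ≈ -16.5, y ≈ 16.3 km.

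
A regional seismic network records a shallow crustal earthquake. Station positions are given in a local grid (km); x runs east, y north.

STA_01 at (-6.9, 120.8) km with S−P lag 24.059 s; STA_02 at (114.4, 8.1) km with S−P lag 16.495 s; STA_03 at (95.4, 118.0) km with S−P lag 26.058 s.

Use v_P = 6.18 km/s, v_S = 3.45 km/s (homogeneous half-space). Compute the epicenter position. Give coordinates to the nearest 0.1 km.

x ≈ 9.3 km, y ≈ -66.4 km

Distance from S−P lag: d = Δt · v_P v_S / (v_P − v_S) = Δt · (6.18·3.45)/(6.18−3.45) ≈ 7.8099·Δt.
So d_STA_01 = 187.90, d_STA_02 = 128.82, d_STA_03 = 203.51 km.
Circle about each station: (x + 6.9)² + (y − 120.8)² = 187.90²; (x − 114.4)² + (y − 8.1)² = 128.82²; (x − 95.4)² + (y − 118.0)² = 203.51².
Subtracting pairs of circle equations eliminates x²+y² and gives linear equations (the radical axes):
242.6 x − 225.4 y = 17224.54
204.6 x − 5.6 y = 2275.00
Solving the 2×2 system: x ≈ 9.3, y ≈ -66.4 km.
Check against STA_01 (with the unrounded x, y): √((x + 6.9)²+(y − 120.8)²) = 187.91 ≈ 187.90 km. ✓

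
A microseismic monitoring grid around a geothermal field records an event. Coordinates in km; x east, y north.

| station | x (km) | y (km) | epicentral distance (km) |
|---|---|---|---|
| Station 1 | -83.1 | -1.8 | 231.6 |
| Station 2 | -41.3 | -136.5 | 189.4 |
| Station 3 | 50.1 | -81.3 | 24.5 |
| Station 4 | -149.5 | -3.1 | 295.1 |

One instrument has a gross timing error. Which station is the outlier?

Station 3

Solve using three stations at a time. Using Station 1, Station 2, Station 4 (subtract circle equations pairwise → linear system) gives (x, y) ≈ (136.9, -73.3).
Distances from that point to each station vs reported:
  Station 1: calculated 231.4 vs reported 231.6 → residual 0.2 km
  Station 2: calculated 189.1 vs reported 189.4 → residual 0.3 km
  Station 3: calculated 87.2 vs reported 24.5 → residual 62.7 km
  Station 4: calculated 294.9 vs reported 295.1 → residual 0.2 km
Station 1, Station 2, Station 4 are mutually consistent (residuals ≈ 0); Station 3 is off by 62.7 km.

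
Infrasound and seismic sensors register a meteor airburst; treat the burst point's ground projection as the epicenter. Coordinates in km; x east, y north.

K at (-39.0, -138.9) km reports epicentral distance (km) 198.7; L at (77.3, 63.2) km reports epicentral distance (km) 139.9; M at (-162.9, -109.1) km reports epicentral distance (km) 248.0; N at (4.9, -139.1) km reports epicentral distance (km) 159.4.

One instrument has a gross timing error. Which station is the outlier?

Solve using three stations at a time. Using K, L, N (subtract circle equations pairwise → linear system) gives (x, y) ≈ (143.6, -60.2).
Distances from that point to each station vs reported:
  K: calculated 198.8 vs reported 198.7 → residual 0.1 km
  L: calculated 140.1 vs reported 139.9 → residual 0.2 km
  M: calculated 310.4 vs reported 248.0 → residual 62.4 km
  N: calculated 159.6 vs reported 159.4 → residual 0.2 km
K, L, N are mutually consistent (residuals ≈ 0); M is off by 62.4 km.

M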